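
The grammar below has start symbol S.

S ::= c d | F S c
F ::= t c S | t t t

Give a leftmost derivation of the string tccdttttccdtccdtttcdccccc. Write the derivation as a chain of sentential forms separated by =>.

S=>FSc=>tcSSc=>tccdSc=>tccdFScc=>tccdtttScc=>tccdtttFSccc=>tccdttttcSSccc=>tccdttttccdSccc=>tccdttttccdFScccc=>tccdttttccdtcSScccc=>tccdttttccdtccdScccc=>tccdttttccdtccdFSccccc=>tccdttttccdtccdtttSccccc=>tccdttttccdtccdtttcdccccc

S => FSc   [S ::= F S c]
FSc => tcSSc   [F ::= t c S]
tcSSc => tccdSc   [S ::= c d]
tccdSc => tccdFScc   [S ::= F S c]
tccdFScc => tccdtttScc   [F ::= t t t]
tccdtttScc => tccdtttFSccc   [S ::= F S c]
tccdtttFSccc => tccdttttcSSccc   [F ::= t c S]
tccdttttcSSccc => tccdttttccdSccc   [S ::= c d]
tccdttttccdSccc => tccdttttccdFScccc   [S ::= F S c]
tccdttttccdFScccc => tccdttttccdtcSScccc   [F ::= t c S]
tccdttttccdtcSScccc => tccdttttccdtccdScccc   [S ::= c d]
tccdttttccdtccdScccc => tccdttttccdtccdFSccccc   [S ::= F S c]
tccdttttccdtccdFSccccc => tccdttttccdtccdtttSccccc   [F ::= t t t]
tccdttttccdtccdtttSccccc => tccdttttccdtccdtttcdccccc   [S ::= c d]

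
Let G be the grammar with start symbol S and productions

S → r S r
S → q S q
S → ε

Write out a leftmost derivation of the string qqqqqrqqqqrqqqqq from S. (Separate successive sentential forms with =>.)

S=>qSq=>qqSqq=>qqqSqqq=>qqqqSqqqq=>qqqqqSqqqqq=>qqqqqrSrqqqqq=>qqqqqrqSqrqqqqq=>qqqqqrqqSqqrqqqqq=>qqqqqrqqqqrqqqqq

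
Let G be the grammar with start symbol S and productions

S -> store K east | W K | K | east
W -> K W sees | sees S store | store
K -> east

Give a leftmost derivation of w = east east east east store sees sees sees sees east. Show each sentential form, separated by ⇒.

S ⇒ W K   [S -> W K]
W K ⇒ K W sees K   [W -> K W sees]
K W sees K ⇒ east W sees K   [K -> east]
east W sees K ⇒ east K W sees sees K   [W -> K W sees]
east K W sees sees K ⇒ east east W sees sees K   [K -> east]
east east W sees sees K ⇒ east east K W sees sees sees K   [W -> K W sees]
east east K W sees sees sees K ⇒ east east east W sees sees sees K   [K -> east]
east east east W sees sees sees K ⇒ east east east K W sees sees sees sees K   [W -> K W sees]
east east east K W sees sees sees sees K ⇒ east east east east W sees sees sees sees K   [K -> east]
east east east east W sees sees sees sees K ⇒ east east east east store sees sees sees sees K   [W -> store]
east east east east store sees sees sees sees K ⇒ east east east east store sees sees sees sees east   [K -> east]

S ⇒ W K ⇒ K W sees K ⇒ east W sees K ⇒ east K W sees sees K ⇒ east east W sees sees K ⇒ east east K W sees sees sees K ⇒ east east east W sees sees sees K ⇒ east east east K W sees sees sees sees K ⇒ east east east east W sees sees sees sees K ⇒ east east east east store sees sees sees sees K ⇒ east east east east store sees sees sees sees east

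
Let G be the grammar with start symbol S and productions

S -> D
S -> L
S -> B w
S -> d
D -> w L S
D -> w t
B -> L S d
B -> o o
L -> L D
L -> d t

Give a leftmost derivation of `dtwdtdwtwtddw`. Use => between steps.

S => Bw => LSdw => LDSdw => LDDSdw => LDDDSdw => dtDDDSdw => dtwLSDDSdw => dtwdtSDDSdw => dtwdtdDDSdw => dtwdtdwtDSdw => dtwdtdwtwtSdw => dtwdtdwtwtddw

S => Bw   [S -> B w]
Bw => LSdw   [B -> L S d]
LSdw => LDSdw   [L -> L D]
LDSdw => LDDSdw   [L -> L D]
LDDSdw => LDDDSdw   [L -> L D]
LDDDSdw => dtDDDSdw   [L -> d t]
dtDDDSdw => dtwLSDDSdw   [D -> w L S]
dtwLSDDSdw => dtwdtSDDSdw   [L -> d t]
dtwdtSDDSdw => dtwdtdDDSdw   [S -> d]
dtwdtdDDSdw => dtwdtdwtDSdw   [D -> w t]
dtwdtdwtDSdw => dtwdtdwtwtSdw   [D -> w t]
dtwdtdwtwtSdw => dtwdtdwtwtddw   [S -> d]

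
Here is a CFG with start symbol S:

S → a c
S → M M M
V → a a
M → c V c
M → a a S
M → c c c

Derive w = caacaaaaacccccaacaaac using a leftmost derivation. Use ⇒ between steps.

S ⇒ MMM ⇒ cVcMM ⇒ caacMM ⇒ caacaaSM ⇒ caacaaMMMM ⇒ caacaaaaSMMM ⇒ caacaaaaacMMM ⇒ caacaaaaaccccMM ⇒ caacaaaaacccccVcM ⇒ caacaaaaacccccaacM ⇒ caacaaaaacccccaacaaS ⇒ caacaaaaacccccaacaaac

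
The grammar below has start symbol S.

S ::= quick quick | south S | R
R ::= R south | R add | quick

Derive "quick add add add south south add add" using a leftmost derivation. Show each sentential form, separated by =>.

S => R   [S ::= R]
R => R add   [R ::= R add]
R add => R add add   [R ::= R add]
R add add => R south add add   [R ::= R south]
R south add add => R south south add add   [R ::= R south]
R south south add add => R add south south add add   [R ::= R add]
R add south south add add => R add add south south add add   [R ::= R add]
R add add south south add add => R add add add south south add add   [R ::= R add]
R add add add south south add add => quick add add add south south add add   [R ::= quick]

S => R => R add => R add add => R south add add => R south south add add => R add south south add add => R add add south south add add => R add add add south south add add => quick add add add south south add add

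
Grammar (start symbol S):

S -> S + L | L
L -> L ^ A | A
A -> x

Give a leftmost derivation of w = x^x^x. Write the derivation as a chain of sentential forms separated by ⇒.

S ⇒ L ⇒ L^A ⇒ L^A^A ⇒ A^A^A ⇒ x^A^A ⇒ x^x^A ⇒ x^x^x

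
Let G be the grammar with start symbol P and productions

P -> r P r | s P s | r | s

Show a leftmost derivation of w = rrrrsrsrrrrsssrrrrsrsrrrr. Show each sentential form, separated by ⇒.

P ⇒ rPr ⇒ rrPrr ⇒ rrrPrrr ⇒ rrrrPrrrr ⇒ rrrrsPsrrrr ⇒ rrrrsrPrsrrrr ⇒ rrrrsrsPsrsrrrr ⇒ rrrrsrsrPrsrsrrrr ⇒ rrrrsrsrrPrrsrsrrrr ⇒ rrrrsrsrrrPrrrsrsrrrr ⇒ rrrrsrsrrrrPrrrrsrsrrrr ⇒ rrrrsrsrrrrsPsrrrrsrsrrrr ⇒ rrrrsrsrrrrsssrrrrsrsrrrr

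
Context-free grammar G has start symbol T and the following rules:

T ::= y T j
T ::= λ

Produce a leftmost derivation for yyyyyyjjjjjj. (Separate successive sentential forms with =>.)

T => yTj => yyTjj => yyyTjjj => yyyyTjjjj => yyyyyTjjjjj => yyyyyyTjjjjjj => yyyyyyjjjjjj

T => yTj   [T ::= y T j]
yTj => yyTjj   [T ::= y T j]
yyTjj => yyyTjjj   [T ::= y T j]
yyyTjjj => yyyyTjjjj   [T ::= y T j]
yyyyTjjjj => yyyyyTjjjjj   [T ::= y T j]
yyyyyTjjjjj => yyyyyyTjjjjjj   [T ::= y T j]
yyyyyyTjjjjjj => yyyyyyjjjjjj   [T ::= λ]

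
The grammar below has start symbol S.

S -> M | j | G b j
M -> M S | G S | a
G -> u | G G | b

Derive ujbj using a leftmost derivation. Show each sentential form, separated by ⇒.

S ⇒ M ⇒ MS ⇒ GSS ⇒ uSS ⇒ ujS ⇒ ujM ⇒ ujGS ⇒ ujbS ⇒ ujbj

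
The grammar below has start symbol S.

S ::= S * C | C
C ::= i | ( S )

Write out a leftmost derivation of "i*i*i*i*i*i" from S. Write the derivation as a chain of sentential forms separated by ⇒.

S⇒S*C⇒S*C*C⇒S*C*C*C⇒S*C*C*C*C⇒S*C*C*C*C*C⇒C*C*C*C*C*C⇒i*C*C*C*C*C⇒i*i*C*C*C*C⇒i*i*i*C*C*C⇒i*i*i*i*C*C⇒i*i*i*i*i*C⇒i*i*i*i*i*i

S ⇒ S*C   [S ::= S * C]
S*C ⇒ S*C*C   [S ::= S * C]
S*C*C ⇒ S*C*C*C   [S ::= S * C]
S*C*C*C ⇒ S*C*C*C*C   [S ::= S * C]
S*C*C*C*C ⇒ S*C*C*C*C*C   [S ::= S * C]
S*C*C*C*C*C ⇒ C*C*C*C*C*C   [S ::= C]
C*C*C*C*C*C ⇒ i*C*C*C*C*C   [C ::= i]
i*C*C*C*C*C ⇒ i*i*C*C*C*C   [C ::= i]
i*i*C*C*C*C ⇒ i*i*i*C*C*C   [C ::= i]
i*i*i*C*C*C ⇒ i*i*i*i*C*C   [C ::= i]
i*i*i*i*C*C ⇒ i*i*i*i*i*C   [C ::= i]
i*i*i*i*i*C ⇒ i*i*i*i*i*i   [C ::= i]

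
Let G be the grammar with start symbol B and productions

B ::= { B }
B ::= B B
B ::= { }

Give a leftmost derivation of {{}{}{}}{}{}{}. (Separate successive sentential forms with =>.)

B => BB   [B ::= B B]
BB => BBB   [B ::= B B]
BBB => BBBB   [B ::= B B]
BBBB => {B}BBB   [B ::= { B }]
{B}BBB => {BB}BBB   [B ::= B B]
{BB}BBB => {BBB}BBB   [B ::= B B]
{BBB}BBB => {{}BB}BBB   [B ::= { }]
{{}BB}BBB => {{}{}B}BBB   [B ::= { }]
{{}{}B}BBB => {{}{}{}}BBB   [B ::= { }]
{{}{}{}}BBB => {{}{}{}}{}BB   [B ::= { }]
{{}{}{}}{}BB => {{}{}{}}{}{}B   [B ::= { }]
{{}{}{}}{}{}B => {{}{}{}}{}{}{}   [B ::= { }]

B => BB => BBB => BBBB => {B}BBB => {BB}BBB => {BBB}BBB => {{}BB}BBB => {{}{}B}BBB => {{}{}{}}BBB => {{}{}{}}{}BB => {{}{}{}}{}{}B => {{}{}{}}{}{}{}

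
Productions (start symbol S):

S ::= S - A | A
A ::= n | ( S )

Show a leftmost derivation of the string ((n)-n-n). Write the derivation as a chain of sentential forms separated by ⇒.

S⇒A⇒(S)⇒(S-A)⇒(S-A-A)⇒(A-A-A)⇒((S)-A-A)⇒((A)-A-A)⇒((n)-A-A)⇒((n)-n-A)⇒((n)-n-n)

S ⇒ A   [S ::= A]
A ⇒ (S)   [A ::= ( S )]
(S) ⇒ (S-A)   [S ::= S - A]
(S-A) ⇒ (S-A-A)   [S ::= S - A]
(S-A-A) ⇒ (A-A-A)   [S ::= A]
(A-A-A) ⇒ ((S)-A-A)   [A ::= ( S )]
((S)-A-A) ⇒ ((A)-A-A)   [S ::= A]
((A)-A-A) ⇒ ((n)-A-A)   [A ::= n]
((n)-A-A) ⇒ ((n)-n-A)   [A ::= n]
((n)-n-A) ⇒ ((n)-n-n)   [A ::= n]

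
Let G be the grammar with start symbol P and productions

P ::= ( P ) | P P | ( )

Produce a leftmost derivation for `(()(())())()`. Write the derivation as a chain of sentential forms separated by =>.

P => PP   [P ::= P P]
PP => (P)P   [P ::= ( P )]
(P)P => (PP)P   [P ::= P P]
(PP)P => (()P)P   [P ::= ( )]
(()P)P => (()PP)P   [P ::= P P]
(()PP)P => (()(P)P)P   [P ::= ( P )]
(()(P)P)P => (()(())P)P   [P ::= ( )]
(()(())P)P => (()(())())P   [P ::= ( )]
(()(())())P => (()(())())()   [P ::= ( )]

P => PP => (P)P => (PP)P => (()P)P => (()PP)P => (()(P)P)P => (()(())P)P => (()(())())P => (()(())())()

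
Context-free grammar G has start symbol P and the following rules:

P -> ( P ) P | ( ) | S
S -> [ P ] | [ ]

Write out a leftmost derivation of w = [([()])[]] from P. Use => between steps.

P => S   [P -> S]
S => [P]   [S -> [ P ]]
[P] => [(P)P]   [P -> ( P ) P]
[(P)P] => [(S)P]   [P -> S]
[(S)P] => [([P])P]   [S -> [ P ]]
[([P])P] => [([()])P]   [P -> ( )]
[([()])P] => [([()])S]   [P -> S]
[([()])S] => [([()])[]]   [S -> [ ]]

P=>S=>[P]=>[(P)P]=>[(S)P]=>[([P])P]=>[([()])P]=>[([()])S]=>[([()])[]]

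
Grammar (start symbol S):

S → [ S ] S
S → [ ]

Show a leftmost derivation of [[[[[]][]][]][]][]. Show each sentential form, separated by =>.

S => [S]S   [S → [ S ] S]
[S]S => [[S]S]S   [S → [ S ] S]
[[S]S]S => [[[S]S]S]S   [S → [ S ] S]
[[[S]S]S]S => [[[[S]S]S]S]S   [S → [ S ] S]
[[[[S]S]S]S]S => [[[[[]]S]S]S]S   [S → [ ]]
[[[[[]]S]S]S]S => [[[[[]][]]S]S]S   [S → [ ]]
[[[[[]][]]S]S]S => [[[[[]][]][]]S]S   [S → [ ]]
[[[[[]][]][]]S]S => [[[[[]][]][]][]]S   [S → [ ]]
[[[[[]][]][]][]]S => [[[[[]][]][]][]][]   [S → [ ]]

S => [S]S => [[S]S]S => [[[S]S]S]S => [[[[S]S]S]S]S => [[[[[]]S]S]S]S => [[[[[]][]]S]S]S => [[[[[]][]][]]S]S => [[[[[]][]][]][]]S => [[[[[]][]][]][]][]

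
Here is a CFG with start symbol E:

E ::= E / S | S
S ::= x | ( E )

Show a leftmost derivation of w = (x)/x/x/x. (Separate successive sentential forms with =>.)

E => E/S   [E ::= E / S]
E/S => E/S/S   [E ::= E / S]
E/S/S => E/S/S/S   [E ::= E / S]
E/S/S/S => S/S/S/S   [E ::= S]
S/S/S/S => (E)/S/S/S   [S ::= ( E )]
(E)/S/S/S => (S)/S/S/S   [E ::= S]
(S)/S/S/S => (x)/S/S/S   [S ::= x]
(x)/S/S/S => (x)/x/S/S   [S ::= x]
(x)/x/S/S => (x)/x/x/S   [S ::= x]
(x)/x/x/S => (x)/x/x/x   [S ::= x]

E=>E/S=>E/S/S=>E/S/S/S=>S/S/S/S=>(E)/S/S/S=>(S)/S/S/S=>(x)/S/S/S=>(x)/x/S/S=>(x)/x/x/S=>(x)/x/x/x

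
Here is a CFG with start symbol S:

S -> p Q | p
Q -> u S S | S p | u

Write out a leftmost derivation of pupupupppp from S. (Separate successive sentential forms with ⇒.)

S ⇒ pQ ⇒ puSS ⇒ pupQS ⇒ pupuSSS ⇒ pupupQSS ⇒ pupupuSSSS ⇒ pupupupSSS ⇒ pupupuppSS ⇒ pupupupppS ⇒ pupupupppp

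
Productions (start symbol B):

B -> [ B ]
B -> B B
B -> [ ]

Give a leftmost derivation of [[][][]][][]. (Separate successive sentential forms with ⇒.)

B ⇒ BB ⇒ BBB ⇒ [B]BB ⇒ [BB]BB ⇒ [[]B]BB ⇒ [[]BB]BB ⇒ [[][]B]BB ⇒ [[][][]]BB ⇒ [[][][]][]B ⇒ [[][][]][][]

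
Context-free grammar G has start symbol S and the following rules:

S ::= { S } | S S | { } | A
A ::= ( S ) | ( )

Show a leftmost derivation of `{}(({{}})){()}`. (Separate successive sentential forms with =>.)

S => SS   [S ::= S S]
SS => SSS   [S ::= S S]
SSS => {}SS   [S ::= { }]
{}SS => {}AS   [S ::= A]
{}AS => {}(S)S   [A ::= ( S )]
{}(S)S => {}(A)S   [S ::= A]
{}(A)S => {}((S))S   [A ::= ( S )]
{}((S))S => {}(({S}))S   [S ::= { S }]
{}(({S}))S => {}(({{}}))S   [S ::= { }]
{}(({{}}))S => {}(({{}})){S}   [S ::= { S }]
{}(({{}})){S} => {}(({{}})){A}   [S ::= A]
{}(({{}})){A} => {}(({{}})){()}   [A ::= ( )]

S => SS => SSS => {}SS => {}AS => {}(S)S => {}(A)S => {}((S))S => {}(({S}))S => {}(({{}}))S => {}(({{}})){S} => {}(({{}})){A} => {}(({{}})){()}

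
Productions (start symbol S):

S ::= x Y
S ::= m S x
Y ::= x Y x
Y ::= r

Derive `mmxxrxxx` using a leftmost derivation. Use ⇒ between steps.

S ⇒ mSx ⇒ mmSxx ⇒ mmxYxx ⇒ mmxxYxxx ⇒ mmxxrxxx

S ⇒ mSx   [S ::= m S x]
mSx ⇒ mmSxx   [S ::= m S x]
mmSxx ⇒ mmxYxx   [S ::= x Y]
mmxYxx ⇒ mmxxYxxx   [Y ::= x Y x]
mmxxYxxx ⇒ mmxxrxxx   [Y ::= r]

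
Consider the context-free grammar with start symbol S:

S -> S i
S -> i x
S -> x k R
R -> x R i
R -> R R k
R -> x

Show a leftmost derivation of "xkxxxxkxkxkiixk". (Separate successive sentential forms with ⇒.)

S⇒xkR⇒xkRRk⇒xkxRiRk⇒xkxxRiiRk⇒xkxxRRkiiRk⇒xkxxRRkRkiiRk⇒xkxxRRkRkRkiiRk⇒xkxxxRkRkRkiiRk⇒xkxxxxkRkRkiiRk⇒xkxxxxkxkRkiiRk⇒xkxxxxkxkxkiiRk⇒xkxxxxkxkxkiixk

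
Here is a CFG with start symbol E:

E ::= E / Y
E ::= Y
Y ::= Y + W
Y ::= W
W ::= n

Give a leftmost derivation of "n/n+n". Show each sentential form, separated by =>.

E=>E/Y=>Y/Y=>W/Y=>n/Y=>n/Y+W=>n/W+W=>n/n+W=>n/n+n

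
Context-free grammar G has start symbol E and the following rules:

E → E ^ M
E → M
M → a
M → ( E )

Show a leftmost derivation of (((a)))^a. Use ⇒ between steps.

E ⇒ E^M   [E → E ^ M]
E^M ⇒ M^M   [E → M]
M^M ⇒ (E)^M   [M → ( E )]
(E)^M ⇒ (M)^M   [E → M]
(M)^M ⇒ ((E))^M   [M → ( E )]
((E))^M ⇒ ((M))^M   [E → M]
((M))^M ⇒ (((E)))^M   [M → ( E )]
(((E)))^M ⇒ (((M)))^M   [E → M]
(((M)))^M ⇒ (((a)))^M   [M → a]
(((a)))^M ⇒ (((a)))^a   [M → a]

E ⇒ E^M ⇒ M^M ⇒ (E)^M ⇒ (M)^M ⇒ ((E))^M ⇒ ((M))^M ⇒ (((E)))^M ⇒ (((M)))^M ⇒ (((a)))^M ⇒ (((a)))^a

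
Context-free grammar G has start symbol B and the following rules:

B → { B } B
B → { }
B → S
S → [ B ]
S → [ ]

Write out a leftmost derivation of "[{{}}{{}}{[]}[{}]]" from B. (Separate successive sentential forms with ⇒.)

B ⇒ S ⇒ [B] ⇒ [{B}B] ⇒ [{{}}B] ⇒ [{{}}{B}B] ⇒ [{{}}{{}}B] ⇒ [{{}}{{}}{B}B] ⇒ [{{}}{{}}{S}B] ⇒ [{{}}{{}}{[]}B] ⇒ [{{}}{{}}{[]}S] ⇒ [{{}}{{}}{[]}[B]] ⇒ [{{}}{{}}{[]}[{}]]

B ⇒ S   [B → S]
S ⇒ [B]   [S → [ B ]]
[B] ⇒ [{B}B]   [B → { B } B]
[{B}B] ⇒ [{{}}B]   [B → { }]
[{{}}B] ⇒ [{{}}{B}B]   [B → { B } B]
[{{}}{B}B] ⇒ [{{}}{{}}B]   [B → { }]
[{{}}{{}}B] ⇒ [{{}}{{}}{B}B]   [B → { B } B]
[{{}}{{}}{B}B] ⇒ [{{}}{{}}{S}B]   [B → S]
[{{}}{{}}{S}B] ⇒ [{{}}{{}}{[]}B]   [S → [ ]]
[{{}}{{}}{[]}B] ⇒ [{{}}{{}}{[]}S]   [B → S]
[{{}}{{}}{[]}S] ⇒ [{{}}{{}}{[]}[B]]   [S → [ B ]]
[{{}}{{}}{[]}[B]] ⇒ [{{}}{{}}{[]}[{}]]   [B → { }]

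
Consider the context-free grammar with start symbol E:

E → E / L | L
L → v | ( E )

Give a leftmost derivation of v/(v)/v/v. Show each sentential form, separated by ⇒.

E ⇒ E/L ⇒ E/L/L ⇒ E/L/L/L ⇒ L/L/L/L ⇒ v/L/L/L ⇒ v/(E)/L/L ⇒ v/(L)/L/L ⇒ v/(v)/L/L ⇒ v/(v)/v/L ⇒ v/(v)/v/v

E ⇒ E/L   [E → E / L]
E/L ⇒ E/L/L   [E → E / L]
E/L/L ⇒ E/L/L/L   [E → E / L]
E/L/L/L ⇒ L/L/L/L   [E → L]
L/L/L/L ⇒ v/L/L/L   [L → v]
v/L/L/L ⇒ v/(E)/L/L   [L → ( E )]
v/(E)/L/L ⇒ v/(L)/L/L   [E → L]
v/(L)/L/L ⇒ v/(v)/L/L   [L → v]
v/(v)/L/L ⇒ v/(v)/v/L   [L → v]
v/(v)/v/L ⇒ v/(v)/v/v   [L → v]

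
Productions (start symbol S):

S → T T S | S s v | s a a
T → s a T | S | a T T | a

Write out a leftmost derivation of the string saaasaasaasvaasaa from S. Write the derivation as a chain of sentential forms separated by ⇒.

S ⇒ TTS ⇒ saTTS ⇒ saaTTTS ⇒ saaaTTTTS ⇒ saaaSTTTS ⇒ saaasaaTTTS ⇒ saaasaaSTTS ⇒ saaasaaSsvTTS ⇒ saaasaasaasvTTS ⇒ saaasaasaasvaTS ⇒ saaasaasaasvaaS ⇒ saaasaasaasvaasaa

S ⇒ TTS   [S → T T S]
TTS ⇒ saTTS   [T → s a T]
saTTS ⇒ saaTTTS   [T → a T T]
saaTTTS ⇒ saaaTTTTS   [T → a T T]
saaaTTTTS ⇒ saaaSTTTS   [T → S]
saaaSTTTS ⇒ saaasaaTTTS   [S → s a a]
saaasaaTTTS ⇒ saaasaaSTTS   [T → S]
saaasaaSTTS ⇒ saaasaaSsvTTS   [S → S s v]
saaasaaSsvTTS ⇒ saaasaasaasvTTS   [S → s a a]
saaasaasaasvTTS ⇒ saaasaasaasvaTS   [T → a]
saaasaasaasvaTS ⇒ saaasaasaasvaaS   [T → a]
saaasaasaasvaaS ⇒ saaasaasaasvaasaa   [S → s a a]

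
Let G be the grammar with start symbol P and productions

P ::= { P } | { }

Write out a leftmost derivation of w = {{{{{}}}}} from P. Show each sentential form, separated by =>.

P=>{P}=>{{P}}=>{{{P}}}=>{{{{P}}}}=>{{{{{}}}}}

P => {P}   [P ::= { P }]
{P} => {{P}}   [P ::= { P }]
{{P}} => {{{P}}}   [P ::= { P }]
{{{P}}} => {{{{P}}}}   [P ::= { P }]
{{{{P}}}} => {{{{{}}}}}   [P ::= { }]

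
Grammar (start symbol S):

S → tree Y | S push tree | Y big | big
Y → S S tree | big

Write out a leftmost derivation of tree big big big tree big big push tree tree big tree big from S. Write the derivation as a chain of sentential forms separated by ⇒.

S ⇒ Y big ⇒ S S tree big ⇒ tree Y S tree big ⇒ tree S S tree S tree big ⇒ tree Y big S tree S tree big ⇒ tree S S tree big S tree S tree big ⇒ tree Y big S tree big S tree S tree big ⇒ tree big big S tree big S tree S tree big ⇒ tree big big big tree big S tree S tree big ⇒ tree big big big tree big S push tree tree S tree big ⇒ tree big big big tree big big push tree tree S tree big ⇒ tree big big big tree big big push tree tree big tree big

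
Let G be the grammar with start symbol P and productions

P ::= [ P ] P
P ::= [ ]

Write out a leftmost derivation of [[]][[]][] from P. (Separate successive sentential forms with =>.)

P => [P]P => [[]]P => [[]][P]P => [[]][[]]P => [[]][[]][]

P => [P]P   [P ::= [ P ] P]
[P]P => [[]]P   [P ::= [ ]]
[[]]P => [[]][P]P   [P ::= [ P ] P]
[[]][P]P => [[]][[]]P   [P ::= [ ]]
[[]][[]]P => [[]][[]][]   [P ::= [ ]]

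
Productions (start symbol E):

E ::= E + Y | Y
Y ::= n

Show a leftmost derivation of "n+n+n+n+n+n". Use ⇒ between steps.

E ⇒ E+Y   [E ::= E + Y]
E+Y ⇒ E+Y+Y   [E ::= E + Y]
E+Y+Y ⇒ E+Y+Y+Y   [E ::= E + Y]
E+Y+Y+Y ⇒ E+Y+Y+Y+Y   [E ::= E + Y]
E+Y+Y+Y+Y ⇒ E+Y+Y+Y+Y+Y   [E ::= E + Y]
E+Y+Y+Y+Y+Y ⇒ Y+Y+Y+Y+Y+Y   [E ::= Y]
Y+Y+Y+Y+Y+Y ⇒ n+Y+Y+Y+Y+Y   [Y ::= n]
n+Y+Y+Y+Y+Y ⇒ n+n+Y+Y+Y+Y   [Y ::= n]
n+n+Y+Y+Y+Y ⇒ n+n+n+Y+Y+Y   [Y ::= n]
n+n+n+Y+Y+Y ⇒ n+n+n+n+Y+Y   [Y ::= n]
n+n+n+n+Y+Y ⇒ n+n+n+n+n+Y   [Y ::= n]
n+n+n+n+n+Y ⇒ n+n+n+n+n+n   [Y ::= n]

E⇒E+Y⇒E+Y+Y⇒E+Y+Y+Y⇒E+Y+Y+Y+Y⇒E+Y+Y+Y+Y+Y⇒Y+Y+Y+Y+Y+Y⇒n+Y+Y+Y+Y+Y⇒n+n+Y+Y+Y+Y⇒n+n+n+Y+Y+Y⇒n+n+n+n+Y+Y⇒n+n+n+n+n+Y⇒n+n+n+n+n+n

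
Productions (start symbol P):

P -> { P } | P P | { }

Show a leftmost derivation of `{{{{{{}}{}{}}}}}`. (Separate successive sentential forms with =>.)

P => {P} => {{P}} => {{{P}}} => {{{{P}}}} => {{{{PP}}}} => {{{{PPP}}}} => {{{{{P}PP}}}} => {{{{{{}}PP}}}} => {{{{{{}}{}P}}}} => {{{{{{}}{}{}}}}}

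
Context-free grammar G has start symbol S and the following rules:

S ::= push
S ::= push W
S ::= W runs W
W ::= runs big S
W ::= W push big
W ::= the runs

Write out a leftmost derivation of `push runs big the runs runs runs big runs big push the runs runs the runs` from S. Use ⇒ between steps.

S ⇒ push W ⇒ push runs big S ⇒ push runs big W runs W ⇒ push runs big the runs runs W ⇒ push runs big the runs runs runs big S ⇒ push runs big the runs runs runs big W runs W ⇒ push runs big the runs runs runs big runs big S runs W ⇒ push runs big the runs runs runs big runs big push W runs W ⇒ push runs big the runs runs runs big runs big push the runs runs W ⇒ push runs big the runs runs runs big runs big push the runs runs the runs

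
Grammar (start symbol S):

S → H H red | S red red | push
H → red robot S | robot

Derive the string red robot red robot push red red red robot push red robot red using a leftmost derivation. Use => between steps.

S => H H red   [S → H H red]
H H red => red robot S H red   [H → red robot S]
red robot S H red => red robot H H red H red   [S → H H red]
red robot H H red H red => red robot red robot S H red H red   [H → red robot S]
red robot red robot S H red H red => red robot red robot S red red H red H red   [S → S red red]
red robot red robot S red red H red H red => red robot red robot push red red H red H red   [S → push]
red robot red robot push red red H red H red => red robot red robot push red red red robot S red H red   [H → red robot S]
red robot red robot push red red red robot S red H red => red robot red robot push red red red robot push red H red   [S → push]
red robot red robot push red red red robot push red H red => red robot red robot push red red red robot push red robot red   [H → robot]

S => H H red => red robot S H red => red robot H H red H red => red robot red robot S H red H red => red robot red robot S red red H red H red => red robot red robot push red red H red H red => red robot red robot push red red red robot S red H red => red robot red robot push red red red robot push red H red => red robot red robot push red red red robot push red robot red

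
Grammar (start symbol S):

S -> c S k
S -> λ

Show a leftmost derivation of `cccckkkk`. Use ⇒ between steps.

S ⇒ cSk   [S -> c S k]
cSk ⇒ ccSkk   [S -> c S k]
ccSkk ⇒ cccSkkk   [S -> c S k]
cccSkkk ⇒ ccccSkkkk   [S -> c S k]
ccccSkkkk ⇒ cccckkkk   [S -> λ]

S ⇒ cSk ⇒ ccSkk ⇒ cccSkkk ⇒ ccccSkkkk ⇒ cccckkkk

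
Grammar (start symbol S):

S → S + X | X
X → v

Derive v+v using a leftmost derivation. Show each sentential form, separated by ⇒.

S⇒S+X⇒X+X⇒v+X⇒v+v

S ⇒ S+X   [S → S + X]
S+X ⇒ X+X   [S → X]
X+X ⇒ v+X   [X → v]
v+X ⇒ v+v   [X → v]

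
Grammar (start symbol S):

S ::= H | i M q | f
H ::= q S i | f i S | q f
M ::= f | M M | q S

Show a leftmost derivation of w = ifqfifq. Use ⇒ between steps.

S⇒iMq⇒iMMq⇒ifMq⇒ifqSq⇒ifqHq⇒ifqfiSq⇒ifqfifq

S ⇒ iMq   [S ::= i M q]
iMq ⇒ iMMq   [M ::= M M]
iMMq ⇒ ifMq   [M ::= f]
ifMq ⇒ ifqSq   [M ::= q S]
ifqSq ⇒ ifqHq   [S ::= H]
ifqHq ⇒ ifqfiSq   [H ::= f i S]
ifqfiSq ⇒ ifqfifq   [S ::= f]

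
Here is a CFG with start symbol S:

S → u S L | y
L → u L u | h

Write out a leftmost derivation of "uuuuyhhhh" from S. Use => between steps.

S => uSL => uuSLL => uuuSLLL => uuuuSLLLL => uuuuyLLLL => uuuuyhLLL => uuuuyhhLL => uuuuyhhhL => uuuuyhhhh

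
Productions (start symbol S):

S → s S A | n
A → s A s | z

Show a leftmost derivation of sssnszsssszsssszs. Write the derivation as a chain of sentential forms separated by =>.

S=>sSA=>ssSAA=>sssSAAA=>sssnAAA=>sssnsAsAA=>sssnszsAA=>sssnszssAsA=>sssnszsssAssA=>sssnszssssAsssA=>sssnszsssszsssA=>sssnszsssszssssAs=>sssnszsssszsssszs

S => sSA   [S → s S A]
sSA => ssSAA   [S → s S A]
ssSAA => sssSAAA   [S → s S A]
sssSAAA => sssnAAA   [S → n]
sssnAAA => sssnsAsAA   [A → s A s]
sssnsAsAA => sssnszsAA   [A → z]
sssnszsAA => sssnszssAsA   [A → s A s]
sssnszssAsA => sssnszsssAssA   [A → s A s]
sssnszsssAssA => sssnszssssAsssA   [A → s A s]
sssnszssssAsssA => sssnszsssszsssA   [A → z]
sssnszsssszsssA => sssnszsssszssssAs   [A → s A s]
sssnszsssszssssAs => sssnszsssszsssszs   [A → z]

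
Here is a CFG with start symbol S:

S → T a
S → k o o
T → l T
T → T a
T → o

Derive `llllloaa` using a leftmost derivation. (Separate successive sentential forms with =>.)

S=>Ta=>lTa=>lTaa=>llTaa=>lllTaa=>llllTaa=>lllllTaa=>llllloaa

S => Ta   [S → T a]
Ta => lTa   [T → l T]
lTa => lTaa   [T → T a]
lTaa => llTaa   [T → l T]
llTaa => lllTaa   [T → l T]
lllTaa => llllTaa   [T → l T]
llllTaa => lllllTaa   [T → l T]
lllllTaa => llllloaa   [T → o]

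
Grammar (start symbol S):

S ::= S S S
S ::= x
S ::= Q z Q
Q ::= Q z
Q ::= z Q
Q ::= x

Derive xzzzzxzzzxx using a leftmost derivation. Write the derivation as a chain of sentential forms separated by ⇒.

S ⇒ SSS   [S ::= S S S]
SSS ⇒ xSS   [S ::= x]
xSS ⇒ xQzQS   [S ::= Q z Q]
xQzQS ⇒ xzQzQS   [Q ::= z Q]
xzQzQS ⇒ xzzQzQS   [Q ::= z Q]
xzzQzQS ⇒ xzzQzzQS   [Q ::= Q z]
xzzQzzQS ⇒ xzzzQzzQS   [Q ::= z Q]
xzzzQzzQS ⇒ xzzzzQzzQS   [Q ::= z Q]
xzzzzQzzQS ⇒ xzzzzQzzzQS   [Q ::= Q z]
xzzzzQzzzQS ⇒ xzzzzxzzzQS   [Q ::= x]
xzzzzxzzzQS ⇒ xzzzzxzzzxS   [Q ::= x]
xzzzzxzzzxS ⇒ xzzzzxzzzxx   [S ::= x]

S ⇒ SSS ⇒ xSS ⇒ xQzQS ⇒ xzQzQS ⇒ xzzQzQS ⇒ xzzQzzQS ⇒ xzzzQzzQS ⇒ xzzzzQzzQS ⇒ xzzzzQzzzQS ⇒ xzzzzxzzzQS ⇒ xzzzzxzzzxS ⇒ xzzzzxzzzxx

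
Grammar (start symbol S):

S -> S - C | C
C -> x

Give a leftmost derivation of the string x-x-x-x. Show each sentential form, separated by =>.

S => S-C   [S -> S - C]
S-C => S-C-C   [S -> S - C]
S-C-C => S-C-C-C   [S -> S - C]
S-C-C-C => C-C-C-C   [S -> C]
C-C-C-C => x-C-C-C   [C -> x]
x-C-C-C => x-x-C-C   [C -> x]
x-x-C-C => x-x-x-C   [C -> x]
x-x-x-C => x-x-x-x   [C -> x]

S=>S-C=>S-C-C=>S-C-C-C=>C-C-C-C=>x-C-C-C=>x-x-C-C=>x-x-x-C=>x-x-x-x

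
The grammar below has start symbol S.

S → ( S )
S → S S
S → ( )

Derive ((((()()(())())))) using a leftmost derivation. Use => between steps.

S => (S) => ((S)) => (((S))) => ((((S)))) => ((((SS)))) => ((((SSS)))) => ((((SSSS)))) => ((((()SSS)))) => ((((()()SS)))) => ((((()()(S)S)))) => ((((()()(())S)))) => ((((()()(())()))))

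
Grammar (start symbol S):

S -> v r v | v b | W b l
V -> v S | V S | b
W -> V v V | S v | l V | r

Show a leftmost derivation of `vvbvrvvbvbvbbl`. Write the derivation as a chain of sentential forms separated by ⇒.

S ⇒ Wbl   [S -> W b l]
Wbl ⇒ VvVbl   [W -> V v V]
VvVbl ⇒ VSvVbl   [V -> V S]
VSvVbl ⇒ vSSvVbl   [V -> v S]
vSSvVbl ⇒ vvbSvVbl   [S -> v b]
vvbSvVbl ⇒ vvbvrvvVbl   [S -> v r v]
vvbvrvvVbl ⇒ vvbvrvvVSbl   [V -> V S]
vvbvrvvVSbl ⇒ vvbvrvvVSSbl   [V -> V S]
vvbvrvvVSSbl ⇒ vvbvrvvbSSbl   [V -> b]
vvbvrvvbSSbl ⇒ vvbvrvvbvbSbl   [S -> v b]
vvbvrvvbvbSbl ⇒ vvbvrvvbvbvbbl   [S -> v b]

S⇒Wbl⇒VvVbl⇒VSvVbl⇒vSSvVbl⇒vvbSvVbl⇒vvbvrvvVbl⇒vvbvrvvVSbl⇒vvbvrvvVSSbl⇒vvbvrvvbSSbl⇒vvbvrvvbvbSbl⇒vvbvrvvbvbvbbl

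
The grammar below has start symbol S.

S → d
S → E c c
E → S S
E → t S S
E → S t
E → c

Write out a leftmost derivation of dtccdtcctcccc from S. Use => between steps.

S => Ecc => SScc => EccScc => StccScc => dtccScc => dtccEcccc => dtccStcccc => dtccEcctcccc => dtccStcctcccc => dtccdtcctcccc

S => Ecc   [S → E c c]
Ecc => SScc   [E → S S]
SScc => EccScc   [S → E c c]
EccScc => StccScc   [E → S t]
StccScc => dtccScc   [S → d]
dtccScc => dtccEcccc   [S → E c c]
dtccEcccc => dtccStcccc   [E → S t]
dtccStcccc => dtccEcctcccc   [S → E c c]
dtccEcctcccc => dtccStcctcccc   [E → S t]
dtccStcctcccc => dtccdtcctcccc   [S → d]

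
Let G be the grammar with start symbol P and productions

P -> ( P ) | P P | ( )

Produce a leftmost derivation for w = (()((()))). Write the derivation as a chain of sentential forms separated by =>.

P => (P)   [P -> ( P )]
(P) => (PP)   [P -> P P]
(PP) => (()P)   [P -> ( )]
(()P) => (()(P))   [P -> ( P )]
(()(P)) => (()((P)))   [P -> ( P )]
(()((P))) => (()((())))   [P -> ( )]

P => (P) => (PP) => (()P) => (()(P)) => (()((P))) => (()((())))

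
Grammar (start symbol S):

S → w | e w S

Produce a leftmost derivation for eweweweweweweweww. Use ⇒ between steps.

S ⇒ ewS   [S → e w S]
ewS ⇒ ewewS   [S → e w S]
ewewS ⇒ ewewewS   [S → e w S]
ewewewS ⇒ ewewewewS   [S → e w S]
ewewewewS ⇒ ewewewewewS   [S → e w S]
ewewewewewS ⇒ ewewewewewewS   [S → e w S]
ewewewewewewS ⇒ ewewewewewewewS   [S → e w S]
ewewewewewewewS ⇒ ewewewewewewewewS   [S → e w S]
ewewewewewewewewS ⇒ eweweweweweweweww   [S → w]

S ⇒ ewS ⇒ ewewS ⇒ ewewewS ⇒ ewewewewS ⇒ ewewewewewS ⇒ ewewewewewewS ⇒ ewewewewewewewS ⇒ ewewewewewewewewS ⇒ eweweweweweweweww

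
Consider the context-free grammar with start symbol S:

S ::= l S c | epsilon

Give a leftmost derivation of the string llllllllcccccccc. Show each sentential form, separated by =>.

S => lSc => llScc => lllSccc => llllScccc => lllllSccccc => llllllScccccc => lllllllSccccccc => llllllllScccccccc => llllllllcccccccc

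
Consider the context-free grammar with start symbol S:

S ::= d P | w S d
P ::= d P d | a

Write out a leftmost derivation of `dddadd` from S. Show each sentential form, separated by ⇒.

S ⇒ dP   [S ::= d P]
dP ⇒ ddPd   [P ::= d P d]
ddPd ⇒ dddPdd   [P ::= d P d]
dddPdd ⇒ dddadd   [P ::= a]

S ⇒ dP ⇒ ddPd ⇒ dddPdd ⇒ dddadd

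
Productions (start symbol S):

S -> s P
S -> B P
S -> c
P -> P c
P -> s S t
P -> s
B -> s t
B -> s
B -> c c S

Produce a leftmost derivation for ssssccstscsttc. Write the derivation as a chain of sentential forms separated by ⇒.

S ⇒ sP ⇒ sPc ⇒ ssStc ⇒ sssPtc ⇒ ssssSttc ⇒ ssssBPttc ⇒ ssssccSPttc ⇒ ssssccBPPttc ⇒ ssssccstPPttc ⇒ ssssccstPcPttc ⇒ ssssccstscPttc ⇒ ssssccstscsttc

S ⇒ sP   [S -> s P]
sP ⇒ sPc   [P -> P c]
sPc ⇒ ssStc   [P -> s S t]
ssStc ⇒ sssPtc   [S -> s P]
sssPtc ⇒ ssssSttc   [P -> s S t]
ssssSttc ⇒ ssssBPttc   [S -> B P]
ssssBPttc ⇒ ssssccSPttc   [B -> c c S]
ssssccSPttc ⇒ ssssccBPPttc   [S -> B P]
ssssccBPPttc ⇒ ssssccstPPttc   [B -> s t]
ssssccstPPttc ⇒ ssssccstPcPttc   [P -> P c]
ssssccstPcPttc ⇒ ssssccstscPttc   [P -> s]
ssssccstscPttc ⇒ ssssccstscsttc   [P -> s]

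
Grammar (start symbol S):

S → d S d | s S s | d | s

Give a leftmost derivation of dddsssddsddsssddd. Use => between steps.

S=>dSd=>ddSdd=>dddSddd=>dddsSsddd=>dddssSssddd=>dddsssSsssddd=>dddsssdSdsssddd=>dddsssddSddsssddd=>dddsssddsddsssddd

S => dSd   [S → d S d]
dSd => ddSdd   [S → d S d]
ddSdd => dddSddd   [S → d S d]
dddSddd => dddsSsddd   [S → s S s]
dddsSsddd => dddssSssddd   [S → s S s]
dddssSssddd => dddsssSsssddd   [S → s S s]
dddsssSsssddd => dddsssdSdsssddd   [S → d S d]
dddsssdSdsssddd => dddsssddSddsssddd   [S → d S d]
dddsssddSddsssddd => dddsssddsddsssddd   [S → s]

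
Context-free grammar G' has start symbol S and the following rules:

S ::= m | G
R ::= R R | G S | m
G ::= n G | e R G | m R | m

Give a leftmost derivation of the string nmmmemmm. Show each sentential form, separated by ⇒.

S ⇒ G ⇒ nG ⇒ nmR ⇒ nmGS ⇒ nmmRS ⇒ nmmGSS ⇒ nmmmSS ⇒ nmmmGS ⇒ nmmmeRGS ⇒ nmmmemGS ⇒ nmmmemmS ⇒ nmmmemmm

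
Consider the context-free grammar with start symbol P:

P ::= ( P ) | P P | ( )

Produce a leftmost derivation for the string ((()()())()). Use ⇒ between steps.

P⇒(P)⇒(PP)⇒((P)P)⇒((PP)P)⇒((PPP)P)⇒((()PP)P)⇒((()()P)P)⇒((()()())P)⇒((()()())())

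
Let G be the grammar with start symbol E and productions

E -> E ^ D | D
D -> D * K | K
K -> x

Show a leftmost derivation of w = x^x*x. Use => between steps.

E => E^D   [E -> E ^ D]
E^D => D^D   [E -> D]
D^D => K^D   [D -> K]
K^D => x^D   [K -> x]
x^D => x^D*K   [D -> D * K]
x^D*K => x^K*K   [D -> K]
x^K*K => x^x*K   [K -> x]
x^x*K => x^x*x   [K -> x]

E => E^D => D^D => K^D => x^D => x^D*K => x^K*K => x^x*K => x^x*x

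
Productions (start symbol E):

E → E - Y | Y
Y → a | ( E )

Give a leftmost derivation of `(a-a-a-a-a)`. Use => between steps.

E => Y => (E) => (E-Y) => (E-Y-Y) => (E-Y-Y-Y) => (E-Y-Y-Y-Y) => (Y-Y-Y-Y-Y) => (a-Y-Y-Y-Y) => (a-a-Y-Y-Y) => (a-a-a-Y-Y) => (a-a-a-a-Y) => (a-a-a-a-a)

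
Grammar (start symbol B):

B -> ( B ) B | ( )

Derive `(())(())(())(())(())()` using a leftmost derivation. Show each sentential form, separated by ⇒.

B ⇒ (B)B ⇒ (())B ⇒ (())(B)B ⇒ (())(())B ⇒ (())(())(B)B ⇒ (())(())(())B ⇒ (())(())(())(B)B ⇒ (())(())(())(())B ⇒ (())(())(())(())(B)B ⇒ (())(())(())(())(())B ⇒ (())(())(())(())(())()

B ⇒ (B)B   [B -> ( B ) B]
(B)B ⇒ (())B   [B -> ( )]
(())B ⇒ (())(B)B   [B -> ( B ) B]
(())(B)B ⇒ (())(())B   [B -> ( )]
(())(())B ⇒ (())(())(B)B   [B -> ( B ) B]
(())(())(B)B ⇒ (())(())(())B   [B -> ( )]
(())(())(())B ⇒ (())(())(())(B)B   [B -> ( B ) B]
(())(())(())(B)B ⇒ (())(())(())(())B   [B -> ( )]
(())(())(())(())B ⇒ (())(())(())(())(B)B   [B -> ( B ) B]
(())(())(())(())(B)B ⇒ (())(())(())(())(())B   [B -> ( )]
(())(())(())(())(())B ⇒ (())(())(())(())(())()   [B -> ( )]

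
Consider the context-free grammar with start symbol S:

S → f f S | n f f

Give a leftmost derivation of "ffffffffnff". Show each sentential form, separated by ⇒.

S ⇒ ffS ⇒ ffffS ⇒ ffffffS ⇒ ffffffffS ⇒ ffffffffnff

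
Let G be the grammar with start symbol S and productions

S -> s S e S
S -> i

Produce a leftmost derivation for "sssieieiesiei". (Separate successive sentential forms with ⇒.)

S ⇒ sSeS   [S -> s S e S]
sSeS ⇒ ssSeSeS   [S -> s S e S]
ssSeSeS ⇒ sssSeSeSeS   [S -> s S e S]
sssSeSeSeS ⇒ sssieSeSeS   [S -> i]
sssieSeSeS ⇒ sssieieSeS   [S -> i]
sssieieSeS ⇒ sssieieieS   [S -> i]
sssieieieS ⇒ sssieieiesSeS   [S -> s S e S]
sssieieiesSeS ⇒ sssieieiesieS   [S -> i]
sssieieiesieS ⇒ sssieieiesiei   [S -> i]

S ⇒ sSeS ⇒ ssSeSeS ⇒ sssSeSeSeS ⇒ sssieSeSeS ⇒ sssieieSeS ⇒ sssieieieS ⇒ sssieieiesSeS ⇒ sssieieiesieS ⇒ sssieieiesiei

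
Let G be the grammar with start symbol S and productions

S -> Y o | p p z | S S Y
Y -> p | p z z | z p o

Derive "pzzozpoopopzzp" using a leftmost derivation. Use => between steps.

S => SSY   [S -> S S Y]
SSY => YoSY   [S -> Y o]
YoSY => pzzoSY   [Y -> p z z]
pzzoSY => pzzoSSYY   [S -> S S Y]
pzzoSSYY => pzzoYoSYY   [S -> Y o]
pzzoYoSYY => pzzozpooSYY   [Y -> z p o]
pzzozpooSYY => pzzozpooYoYY   [S -> Y o]
pzzozpooYoYY => pzzozpoopoYY   [Y -> p]
pzzozpoopoYY => pzzozpoopopzzY   [Y -> p z z]
pzzozpoopopzzY => pzzozpoopopzzp   [Y -> p]

S=>SSY=>YoSY=>pzzoSY=>pzzoSSYY=>pzzoYoSYY=>pzzozpooSYY=>pzzozpooYoYY=>pzzozpoopoYY=>pzzozpoopopzzY=>pzzozpoopopzzp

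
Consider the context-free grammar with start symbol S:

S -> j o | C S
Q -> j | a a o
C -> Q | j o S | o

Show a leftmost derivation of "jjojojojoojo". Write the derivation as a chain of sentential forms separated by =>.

S => CS => QS => jS => jCS => jjoSS => jjoCSS => jjojoSSS => jjojojoSS => jjojojojoS => jjojojojoCS => jjojojojooS => jjojojojoojo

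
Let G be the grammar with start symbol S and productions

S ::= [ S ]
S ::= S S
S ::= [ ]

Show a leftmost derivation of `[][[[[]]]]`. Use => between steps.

S => SS => []S => [][S] => [][[S]] => [][[[S]]] => [][[[[]]]]

S => SS   [S ::= S S]
SS => []S   [S ::= [ ]]
[]S => [][S]   [S ::= [ S ]]
[][S] => [][[S]]   [S ::= [ S ]]
[][[S]] => [][[[S]]]   [S ::= [ S ]]
[][[[S]]] => [][[[[]]]]   [S ::= [ ]]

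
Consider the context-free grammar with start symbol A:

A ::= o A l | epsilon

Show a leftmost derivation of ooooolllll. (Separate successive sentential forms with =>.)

A => oAl   [A ::= o A l]
oAl => ooAll   [A ::= o A l]
ooAll => oooAlll   [A ::= o A l]
oooAlll => ooooAllll   [A ::= o A l]
ooooAllll => oooooAlllll   [A ::= o A l]
oooooAlllll => ooooolllll   [A ::= epsilon]

A=>oAl=>ooAll=>oooAlll=>ooooAllll=>oooooAlllll=>ooooolllll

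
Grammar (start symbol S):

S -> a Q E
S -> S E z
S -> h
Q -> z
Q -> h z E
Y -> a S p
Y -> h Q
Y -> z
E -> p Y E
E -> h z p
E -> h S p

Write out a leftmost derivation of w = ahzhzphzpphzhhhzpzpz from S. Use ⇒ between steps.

S ⇒ SEz ⇒ aQEEz ⇒ ahzEEEz ⇒ ahzhzpEEz ⇒ ahzhzphzpEz ⇒ ahzhzphzppYEz ⇒ ahzhzphzpphQEz ⇒ ahzhzphzpphzEz ⇒ ahzhzphzpphzhSpz ⇒ ahzhzphzpphzhSEzpz ⇒ ahzhzphzpphzhhEzpz ⇒ ahzhzphzpphzhhhzpzpz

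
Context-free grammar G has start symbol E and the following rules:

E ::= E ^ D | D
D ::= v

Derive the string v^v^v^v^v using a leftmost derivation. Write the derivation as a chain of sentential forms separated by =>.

E => E^D   [E ::= E ^ D]
E^D => E^D^D   [E ::= E ^ D]
E^D^D => E^D^D^D   [E ::= E ^ D]
E^D^D^D => E^D^D^D^D   [E ::= E ^ D]
E^D^D^D^D => D^D^D^D^D   [E ::= D]
D^D^D^D^D => v^D^D^D^D   [D ::= v]
v^D^D^D^D => v^v^D^D^D   [D ::= v]
v^v^D^D^D => v^v^v^D^D   [D ::= v]
v^v^v^D^D => v^v^v^v^D   [D ::= v]
v^v^v^v^D => v^v^v^v^v   [D ::= v]

E=>E^D=>E^D^D=>E^D^D^D=>E^D^D^D^D=>D^D^D^D^D=>v^D^D^D^D=>v^v^D^D^D=>v^v^v^D^D=>v^v^v^v^D=>v^v^v^v^v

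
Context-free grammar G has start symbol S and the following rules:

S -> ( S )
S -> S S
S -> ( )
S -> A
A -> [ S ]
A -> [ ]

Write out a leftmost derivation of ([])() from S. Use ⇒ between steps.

S ⇒ SS ⇒ (S)S ⇒ (A)S ⇒ ([])S ⇒ ([])()

S ⇒ SS   [S -> S S]
SS ⇒ (S)S   [S -> ( S )]
(S)S ⇒ (A)S   [S -> A]
(A)S ⇒ ([])S   [A -> [ ]]
([])S ⇒ ([])()   [S -> ( )]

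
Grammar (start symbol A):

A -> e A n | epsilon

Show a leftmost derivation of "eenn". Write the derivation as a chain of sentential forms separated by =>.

A=>eAn=>eeAnn=>eenn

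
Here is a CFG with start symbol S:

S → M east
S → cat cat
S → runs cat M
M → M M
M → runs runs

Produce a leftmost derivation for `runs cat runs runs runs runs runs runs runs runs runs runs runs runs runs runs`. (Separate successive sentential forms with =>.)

S => runs cat M => runs cat M M => runs cat M M M => runs cat runs runs M M => runs cat runs runs M M M => runs cat runs runs M M M M => runs cat runs runs runs runs M M M => runs cat runs runs runs runs runs runs M M => runs cat runs runs runs runs runs runs M M M => runs cat runs runs runs runs runs runs M M M M => runs cat runs runs runs runs runs runs runs runs M M M => runs cat runs runs runs runs runs runs runs runs runs runs M M => runs cat runs runs runs runs runs runs runs runs runs runs runs runs M => runs cat runs runs runs runs runs runs runs runs runs runs runs runs runs runs

S => runs cat M   [S → runs cat M]
runs cat M => runs cat M M   [M → M M]
runs cat M M => runs cat M M M   [M → M M]
runs cat M M M => runs cat runs runs M M   [M → runs runs]
runs cat runs runs M M => runs cat runs runs M M M   [M → M M]
runs cat runs runs M M M => runs cat runs runs M M M M   [M → M M]
runs cat runs runs M M M M => runs cat runs runs runs runs M M M   [M → runs runs]
runs cat runs runs runs runs M M M => runs cat runs runs runs runs runs runs M M   [M → runs runs]
runs cat runs runs runs runs runs runs M M => runs cat runs runs runs runs runs runs M M M   [M → M M]
runs cat runs runs runs runs runs runs M M M => runs cat runs runs runs runs runs runs M M M M   [M → M M]
runs cat runs runs runs runs runs runs M M M M => runs cat runs runs runs runs runs runs runs runs M M M   [M → runs runs]
runs cat runs runs runs runs runs runs runs runs M M M => runs cat runs runs runs runs runs runs runs runs runs runs M M   [M → runs runs]
runs cat runs runs runs runs runs runs runs runs runs runs M M => runs cat runs runs runs runs runs runs runs runs runs runs runs runs M   [M → runs runs]
runs cat runs runs runs runs runs runs runs runs runs runs runs runs M => runs cat runs runs runs runs runs runs runs runs runs runs runs runs runs runs   [M → runs runs]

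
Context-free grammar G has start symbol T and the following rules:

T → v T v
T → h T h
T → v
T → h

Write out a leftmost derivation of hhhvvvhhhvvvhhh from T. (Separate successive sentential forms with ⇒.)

T ⇒ hTh   [T → h T h]
hTh ⇒ hhThh   [T → h T h]
hhThh ⇒ hhhThhh   [T → h T h]
hhhThhh ⇒ hhhvTvhhh   [T → v T v]
hhhvTvhhh ⇒ hhhvvTvvhhh   [T → v T v]
hhhvvTvvhhh ⇒ hhhvvvTvvvhhh   [T → v T v]
hhhvvvTvvvhhh ⇒ hhhvvvhThvvvhhh   [T → h T h]
hhhvvvhThvvvhhh ⇒ hhhvvvhhhvvvhhh   [T → h]

T ⇒ hTh ⇒ hhThh ⇒ hhhThhh ⇒ hhhvTvhhh ⇒ hhhvvTvvhhh ⇒ hhhvvvTvvvhhh ⇒ hhhvvvhThvvvhhh ⇒ hhhvvvhhhvvvhhh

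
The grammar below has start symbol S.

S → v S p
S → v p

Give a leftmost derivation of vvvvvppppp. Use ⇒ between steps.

S ⇒ vSp   [S → v S p]
vSp ⇒ vvSpp   [S → v S p]
vvSpp ⇒ vvvSppp   [S → v S p]
vvvSppp ⇒ vvvvSpppp   [S → v S p]
vvvvSpppp ⇒ vvvvvppppp   [S → v p]

S ⇒ vSp ⇒ vvSpp ⇒ vvvSppp ⇒ vvvvSpppp ⇒ vvvvvppppp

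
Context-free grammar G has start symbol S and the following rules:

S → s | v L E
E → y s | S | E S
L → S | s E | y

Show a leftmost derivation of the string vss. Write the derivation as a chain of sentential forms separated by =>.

S => vLE   [S → v L E]
vLE => vSE   [L → S]
vSE => vsE   [S → s]
vsE => vsS   [E → S]
vsS => vss   [S → s]

S => vLE => vSE => vsE => vsS => vss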